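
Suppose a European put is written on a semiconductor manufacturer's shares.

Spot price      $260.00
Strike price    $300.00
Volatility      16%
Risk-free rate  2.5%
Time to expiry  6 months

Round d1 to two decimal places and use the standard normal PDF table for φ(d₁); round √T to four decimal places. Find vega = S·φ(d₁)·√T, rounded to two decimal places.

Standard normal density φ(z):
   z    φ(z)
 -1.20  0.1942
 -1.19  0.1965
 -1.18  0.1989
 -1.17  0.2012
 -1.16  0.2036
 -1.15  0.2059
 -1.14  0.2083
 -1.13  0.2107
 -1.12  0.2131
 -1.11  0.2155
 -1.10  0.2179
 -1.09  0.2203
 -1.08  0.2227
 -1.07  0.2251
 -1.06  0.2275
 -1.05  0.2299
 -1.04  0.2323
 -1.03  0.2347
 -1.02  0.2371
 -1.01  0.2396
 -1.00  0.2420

40.06

σ√T = 0.16·√0.5 = 0.1131
d₁ = [ln(260/300) + (0.025 + 0.16²/2)·0.5] / 0.1131 = [-0.1431 + 0.0189] / 0.1131 = -1.0978 ≈ -1.10
√T = √0.5 = 0.7071
φ(d₁) = φ(-1.10) = 0.2179
vega = S·φ(d₁)·√T = 260·0.2179·0.7071 = 40.0600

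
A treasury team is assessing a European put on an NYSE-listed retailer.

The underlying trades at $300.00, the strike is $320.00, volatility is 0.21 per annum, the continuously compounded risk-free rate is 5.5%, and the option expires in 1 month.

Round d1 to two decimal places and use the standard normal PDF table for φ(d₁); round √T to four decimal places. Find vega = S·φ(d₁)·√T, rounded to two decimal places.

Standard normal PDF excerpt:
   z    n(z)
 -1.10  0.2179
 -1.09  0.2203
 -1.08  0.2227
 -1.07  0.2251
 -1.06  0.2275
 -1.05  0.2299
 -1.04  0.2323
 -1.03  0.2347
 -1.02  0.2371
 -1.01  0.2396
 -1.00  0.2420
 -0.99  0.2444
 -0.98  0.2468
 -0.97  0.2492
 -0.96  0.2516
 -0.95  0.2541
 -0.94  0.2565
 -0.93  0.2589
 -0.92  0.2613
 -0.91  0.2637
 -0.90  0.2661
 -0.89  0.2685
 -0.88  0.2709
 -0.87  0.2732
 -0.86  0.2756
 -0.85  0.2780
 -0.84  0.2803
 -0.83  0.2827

21.79

σ√T = 0.21 × 0.2887 = 0.0606
d₁ = [ln(300/320) + (0.055 + 0.21²/2)·0.08333] / 0.0606 = [-0.0645 + 0.0064] / 0.0606 = -0.9587 → -0.96
√T = √0.08333 = 0.2887
φ(d₁) = φ(-0.96) = 0.2516
vega = S·φ(d₁)·√T = 300·0.2516·0.2887 = 21.7911
(Vega is the same for a European call and put with the same parameters.)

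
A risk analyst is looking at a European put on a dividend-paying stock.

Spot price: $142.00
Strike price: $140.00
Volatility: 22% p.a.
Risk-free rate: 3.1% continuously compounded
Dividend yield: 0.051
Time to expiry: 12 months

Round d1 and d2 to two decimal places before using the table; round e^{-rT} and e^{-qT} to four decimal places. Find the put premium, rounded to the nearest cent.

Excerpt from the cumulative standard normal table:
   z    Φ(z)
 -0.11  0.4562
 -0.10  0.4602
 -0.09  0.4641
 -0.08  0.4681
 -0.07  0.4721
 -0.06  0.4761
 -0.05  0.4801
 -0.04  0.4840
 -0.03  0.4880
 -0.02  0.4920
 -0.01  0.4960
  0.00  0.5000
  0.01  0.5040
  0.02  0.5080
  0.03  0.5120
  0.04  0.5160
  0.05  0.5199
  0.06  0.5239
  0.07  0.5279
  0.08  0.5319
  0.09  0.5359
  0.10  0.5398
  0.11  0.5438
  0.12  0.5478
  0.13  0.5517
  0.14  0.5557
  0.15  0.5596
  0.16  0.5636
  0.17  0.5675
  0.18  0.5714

σ√T = 0.22 × 1.0000 = 0.2200
d₁ = [ln(142/140) + (0.031 − 0.051 + ½·0.22²)·1] / (σ√T) = (0.0142 + 0.0042) / 0.2200 = 0.0836 ⇒ 0.08
d₂ = 0.0836 − 0.2200 = -0.1364 ⇒ -0.14
exp(−qT) = exp(−0.051·1) = 0.9503;  exp(−rT) = exp(−0.031·1) = 0.9695
P = 140·0.9695·N(0.14) − 142·0.9503·N(-0.08) = 140·0.9695·0.5557 − 142·0.9503·0.4681 = 75.4252 − 63.1666 = 12.2585

$12.26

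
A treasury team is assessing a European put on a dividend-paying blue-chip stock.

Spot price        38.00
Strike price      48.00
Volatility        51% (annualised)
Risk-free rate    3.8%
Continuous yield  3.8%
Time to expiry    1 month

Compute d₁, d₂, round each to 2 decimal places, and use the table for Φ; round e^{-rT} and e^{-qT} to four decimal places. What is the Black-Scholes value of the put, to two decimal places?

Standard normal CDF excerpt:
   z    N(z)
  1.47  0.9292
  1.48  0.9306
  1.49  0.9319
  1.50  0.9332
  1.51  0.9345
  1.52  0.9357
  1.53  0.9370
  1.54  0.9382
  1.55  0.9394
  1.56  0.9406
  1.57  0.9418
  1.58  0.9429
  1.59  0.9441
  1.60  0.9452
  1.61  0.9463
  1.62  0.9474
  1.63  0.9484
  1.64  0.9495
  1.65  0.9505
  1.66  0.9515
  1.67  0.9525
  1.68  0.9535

σ√T = 0.51 × 0.2887 = 0.1472
d₁ = [ln(38/48) + (0.038 − 0.038 + ½·0.51²)·0.08333] / (σ√T) = (-0.2336 + 0.0108) / 0.1472 = -1.5132 → -1.51
d₂ = -1.5132 − 0.1472 = -1.6604 → -1.66
exp(−qT) = exp(−0.038·0.08333) = 0.9968;  exp(−rT) = exp(−0.038·0.08333) = 0.9968
P = 48·0.9968·N(1.66) − 38·0.9968·N(1.51) = 48·0.9968·0.9515 − 38·0.9968·0.9345 = 45.5258 − 35.3974 = 10.1285

10.13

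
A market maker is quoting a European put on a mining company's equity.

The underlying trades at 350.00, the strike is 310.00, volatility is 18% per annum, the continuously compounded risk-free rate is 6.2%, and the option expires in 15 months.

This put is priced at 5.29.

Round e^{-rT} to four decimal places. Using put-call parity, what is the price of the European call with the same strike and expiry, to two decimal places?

e^(−rT) = e^(−0.062·1.25) = 0.9254
Put-call parity: C − P = S − K·e^(−rT) = 350 − 310·0.9254 = 350 − 286.8740 = 63.1260
C = P + (C − P) = 5.29 + (63.1260) = 68.4160

68.42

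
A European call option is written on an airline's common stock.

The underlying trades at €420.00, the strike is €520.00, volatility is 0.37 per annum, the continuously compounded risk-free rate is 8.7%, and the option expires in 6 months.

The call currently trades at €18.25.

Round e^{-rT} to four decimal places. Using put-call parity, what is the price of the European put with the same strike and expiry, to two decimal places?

e^(−rT) = e^(−0.087·0.5) = 0.9574
Put-call parity: C − P = S − K·e^(−rT) = 420 − 520·0.9574 = 420 − 497.8480 = -77.8480
P = C − (C − P) = 18.25 − (-77.8480) = 96.0980

€96.10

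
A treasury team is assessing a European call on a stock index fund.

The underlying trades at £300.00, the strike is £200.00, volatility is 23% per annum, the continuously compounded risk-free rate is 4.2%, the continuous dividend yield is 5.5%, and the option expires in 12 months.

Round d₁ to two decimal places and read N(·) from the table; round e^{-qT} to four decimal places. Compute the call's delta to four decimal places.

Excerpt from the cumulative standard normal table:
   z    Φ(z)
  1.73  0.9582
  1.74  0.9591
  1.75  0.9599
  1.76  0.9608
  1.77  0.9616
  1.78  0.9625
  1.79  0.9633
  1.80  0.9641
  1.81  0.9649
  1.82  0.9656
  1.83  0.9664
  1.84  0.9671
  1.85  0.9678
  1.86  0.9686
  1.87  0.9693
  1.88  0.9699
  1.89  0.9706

0.9139

σ√T = 0.23 × 1.0000 = 0.2300
d₁ = [ln(300/200) + (0.042 − 0.055 + 0.23²/2)·1] / 0.2300 = [0.4055 + 0.0135] / 0.2300 = 1.8214 ≈ 1.82
N(d₁) = N(1.82) = 0.9656
Δ_call = exp(−qT)·N(d₁) = 0.9465·0.9656 = 0.9139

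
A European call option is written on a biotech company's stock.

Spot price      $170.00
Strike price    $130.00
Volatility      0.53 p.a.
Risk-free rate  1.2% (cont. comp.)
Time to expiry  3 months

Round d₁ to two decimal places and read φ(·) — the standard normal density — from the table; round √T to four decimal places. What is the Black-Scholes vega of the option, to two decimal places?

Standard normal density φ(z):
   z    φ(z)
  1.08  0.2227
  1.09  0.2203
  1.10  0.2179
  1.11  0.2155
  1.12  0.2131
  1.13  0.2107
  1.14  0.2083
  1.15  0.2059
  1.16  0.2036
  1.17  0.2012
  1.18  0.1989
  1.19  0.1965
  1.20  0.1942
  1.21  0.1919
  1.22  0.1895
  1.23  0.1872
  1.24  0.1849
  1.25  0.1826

17.31

σ√T = 0.53 × 0.5000 = 0.2650
ln(S/K) + (r + σ²/2)T = ln(170/130) + (0.012 + 0.53²/2)·0.25 = 0.2683 + 0.0381 = 0.3064
d₁ = 0.3064 / 0.2650 = 1.1561 ≈ 1.16
√T = √0.25 = 0.5000
φ(d₁) = φ(1.16) = 0.2036
vega = S·φ(d₁)·√T = 170·0.2036·0.5000 = 17.3060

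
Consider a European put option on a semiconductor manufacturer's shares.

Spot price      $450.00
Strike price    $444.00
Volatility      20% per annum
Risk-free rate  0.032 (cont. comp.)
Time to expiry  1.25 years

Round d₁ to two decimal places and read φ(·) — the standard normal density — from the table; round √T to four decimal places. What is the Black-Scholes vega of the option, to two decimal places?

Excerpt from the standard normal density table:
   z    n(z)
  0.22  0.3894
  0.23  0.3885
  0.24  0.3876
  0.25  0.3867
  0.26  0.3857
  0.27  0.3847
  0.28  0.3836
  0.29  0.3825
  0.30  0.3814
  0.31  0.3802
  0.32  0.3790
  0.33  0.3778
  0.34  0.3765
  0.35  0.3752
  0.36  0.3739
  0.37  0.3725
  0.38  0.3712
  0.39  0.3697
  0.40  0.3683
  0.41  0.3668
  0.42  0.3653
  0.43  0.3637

188.76

σ√T = 0.2 × 1.1180 = 0.2236
d₁ = [ln(450/444) + (0.032 + 0.2²/2)·1.25] / 0.2236 = [0.0134 + 0.0650] / 0.2236 = 0.3507 which rounds to 0.35
√T = √1.25 = 1.1180
φ(d₁) = φ(0.35) = 0.3752
vega = S·φ(d₁)·√T = 450·0.3752·1.1180 = 188.7631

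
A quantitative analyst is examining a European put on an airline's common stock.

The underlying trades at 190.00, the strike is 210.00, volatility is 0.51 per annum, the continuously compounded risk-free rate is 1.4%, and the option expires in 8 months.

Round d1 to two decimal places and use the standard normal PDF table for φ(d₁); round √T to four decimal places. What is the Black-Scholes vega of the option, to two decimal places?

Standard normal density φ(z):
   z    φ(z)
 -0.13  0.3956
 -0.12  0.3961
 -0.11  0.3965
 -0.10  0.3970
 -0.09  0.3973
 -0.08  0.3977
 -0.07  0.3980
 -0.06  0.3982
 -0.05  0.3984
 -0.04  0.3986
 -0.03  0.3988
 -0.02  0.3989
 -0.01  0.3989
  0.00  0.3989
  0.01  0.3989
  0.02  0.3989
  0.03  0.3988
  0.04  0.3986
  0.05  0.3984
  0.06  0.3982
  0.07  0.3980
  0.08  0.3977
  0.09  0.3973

σ√T = 0.51·√0.6667 = 0.4164
d₁ = [ln(190/210) + (0.014 + 0.51²/2)·0.6667] / 0.4164 = [-0.1001 + 0.0960] / 0.4164 = -0.0097 which rounds to -0.01
√T = √0.6667 = 0.8165
φ(d₁) = φ(-0.01) = 0.3989
vega = S·φ(d₁)·√T = 190·0.3989·0.8165 = 61.8834

61.88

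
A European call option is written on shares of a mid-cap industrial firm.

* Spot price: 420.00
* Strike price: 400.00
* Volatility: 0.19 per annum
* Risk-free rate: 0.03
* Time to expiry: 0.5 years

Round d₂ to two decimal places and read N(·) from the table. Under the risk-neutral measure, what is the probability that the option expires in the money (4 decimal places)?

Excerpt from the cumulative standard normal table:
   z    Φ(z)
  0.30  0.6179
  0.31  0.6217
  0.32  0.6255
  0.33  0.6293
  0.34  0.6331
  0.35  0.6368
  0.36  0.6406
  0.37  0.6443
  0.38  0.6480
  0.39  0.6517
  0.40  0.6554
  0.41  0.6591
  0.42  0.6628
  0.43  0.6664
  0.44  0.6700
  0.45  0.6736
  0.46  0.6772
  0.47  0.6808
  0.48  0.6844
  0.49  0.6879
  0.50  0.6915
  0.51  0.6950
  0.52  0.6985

0.6591

T = 0.5;  σ√T = 0.1344
ln(S/K) + (r + σ²/2)T = ln(420/400) + (0.03 + 0.19²/2)·0.5 = 0.0488 + 0.0240 = 0.0728
d₁ = 0.0728 / 0.1344 = 0.5420 which rounds to 0.54
d₂ = d₁ − σ√T = 0.5420 − 0.1344 = 0.4076 which rounds to 0.41
Pr(exercise) under Q = N(d₂) = 0.6591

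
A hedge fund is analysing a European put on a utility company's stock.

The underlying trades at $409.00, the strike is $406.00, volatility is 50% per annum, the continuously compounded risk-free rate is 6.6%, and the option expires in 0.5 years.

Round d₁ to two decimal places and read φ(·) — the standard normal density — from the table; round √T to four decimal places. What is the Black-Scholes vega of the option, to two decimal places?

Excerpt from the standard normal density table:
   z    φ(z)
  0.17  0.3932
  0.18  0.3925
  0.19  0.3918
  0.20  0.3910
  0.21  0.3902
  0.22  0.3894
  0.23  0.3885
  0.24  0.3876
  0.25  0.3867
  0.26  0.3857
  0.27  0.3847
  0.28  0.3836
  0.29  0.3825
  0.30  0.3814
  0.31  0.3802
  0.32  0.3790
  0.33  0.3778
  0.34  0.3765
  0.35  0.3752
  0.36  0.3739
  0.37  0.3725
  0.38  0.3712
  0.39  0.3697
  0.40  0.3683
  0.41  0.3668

T = 0.5;  σ√T = 0.3536
d₁ = [ln(409/406) + (0.066 + ½·0.5²)·0.5] / (σ√T) = (0.0074 + 0.0955) / 0.3536 = 0.2909 ≈ 0.29
√T = √0.5 = 0.7071
φ(d₁) = φ(0.29) = 0.3825
vega = S·φ(d₁)·√T = 409·0.3825·0.7071 = 110.6205

110.62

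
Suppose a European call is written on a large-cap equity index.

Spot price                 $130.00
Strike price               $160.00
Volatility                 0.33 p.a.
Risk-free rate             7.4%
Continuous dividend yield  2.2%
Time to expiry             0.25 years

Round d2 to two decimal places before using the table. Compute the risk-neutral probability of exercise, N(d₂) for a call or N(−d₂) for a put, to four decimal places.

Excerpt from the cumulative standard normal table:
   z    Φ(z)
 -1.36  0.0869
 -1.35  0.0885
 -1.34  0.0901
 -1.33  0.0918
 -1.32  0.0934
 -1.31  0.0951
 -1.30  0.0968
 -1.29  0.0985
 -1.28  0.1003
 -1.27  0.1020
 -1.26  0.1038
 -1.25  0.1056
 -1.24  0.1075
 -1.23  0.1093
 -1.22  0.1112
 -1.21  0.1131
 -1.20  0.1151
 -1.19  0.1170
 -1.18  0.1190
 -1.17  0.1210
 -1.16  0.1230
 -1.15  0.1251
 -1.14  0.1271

0.1038

σ√T = 0.33 × 0.5000 = 0.1650
d₁ = [ln(130/160) + (0.074 − 0.022 + 0.33²/2)·0.25] / 0.1650 = [-0.2076 + 0.0266] / 0.1650 = -1.0971 which rounds to -1.10
d₂ = d₁ − σ√T = -1.0971 − 0.1650 = -1.2621 which rounds to -1.26
Risk-neutral Pr[S_T > K] = N(d₂) = N(-1.26) = 0.1038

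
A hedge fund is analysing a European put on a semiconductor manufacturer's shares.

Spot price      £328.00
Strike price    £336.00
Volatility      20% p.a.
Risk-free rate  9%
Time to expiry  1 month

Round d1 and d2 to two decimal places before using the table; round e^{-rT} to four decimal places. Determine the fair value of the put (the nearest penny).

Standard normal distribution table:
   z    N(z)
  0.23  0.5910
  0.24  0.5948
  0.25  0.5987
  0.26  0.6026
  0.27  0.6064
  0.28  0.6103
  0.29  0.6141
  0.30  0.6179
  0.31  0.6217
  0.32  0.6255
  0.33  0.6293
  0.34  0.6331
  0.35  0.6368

£10.94

σ√T = 0.2 × 0.2887 = 0.0577
ln(S/K) + (r + σ²/2)T = ln(328/336) + (0.09 + 0.2²/2)·0.08333 = -0.0241 + 0.0092 = -0.0149
d₁ = -0.0149 / 0.0577 = -0.2586 ⇒ -0.26
d₂ = d₁ − σ√T = -0.2586 − 0.0577 = -0.3163 ⇒ -0.32
exp(−rT) = exp(−0.09·0.08333) = 0.9925
N(−d₂) = N(0.32) = 0.6255;  N(−d₁) = N(0.26) = 0.6026
P = 336·0.9925·0.6255 − 328·0.6026 = 208.5917 − 197.6528 = 10.9389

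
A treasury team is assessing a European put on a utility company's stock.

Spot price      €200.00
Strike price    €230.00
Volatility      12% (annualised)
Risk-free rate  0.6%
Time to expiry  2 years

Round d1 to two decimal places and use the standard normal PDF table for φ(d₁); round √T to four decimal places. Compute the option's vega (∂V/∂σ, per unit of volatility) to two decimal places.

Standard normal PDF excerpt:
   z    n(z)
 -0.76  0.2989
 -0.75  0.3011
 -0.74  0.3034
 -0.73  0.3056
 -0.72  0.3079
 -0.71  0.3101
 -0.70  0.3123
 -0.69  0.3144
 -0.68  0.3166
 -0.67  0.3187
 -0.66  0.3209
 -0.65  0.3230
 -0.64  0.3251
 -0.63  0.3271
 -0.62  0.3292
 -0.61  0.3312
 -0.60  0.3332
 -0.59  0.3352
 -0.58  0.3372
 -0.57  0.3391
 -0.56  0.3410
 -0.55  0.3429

90.14

σ√T = 0.12 × 1.4142 = 0.1697
d₁ = [ln(200/230) + (0.006 + ½·0.12²)·2] / (σ√T) = (-0.1398 + 0.0264) / 0.1697 = -0.6680 which rounds to -0.67
√T = √2 = 1.4142
φ(d₁) = φ(-0.67) = 0.3187
vega = S·φ(d₁)·√T = 200·0.3187·1.4142 = 90.1411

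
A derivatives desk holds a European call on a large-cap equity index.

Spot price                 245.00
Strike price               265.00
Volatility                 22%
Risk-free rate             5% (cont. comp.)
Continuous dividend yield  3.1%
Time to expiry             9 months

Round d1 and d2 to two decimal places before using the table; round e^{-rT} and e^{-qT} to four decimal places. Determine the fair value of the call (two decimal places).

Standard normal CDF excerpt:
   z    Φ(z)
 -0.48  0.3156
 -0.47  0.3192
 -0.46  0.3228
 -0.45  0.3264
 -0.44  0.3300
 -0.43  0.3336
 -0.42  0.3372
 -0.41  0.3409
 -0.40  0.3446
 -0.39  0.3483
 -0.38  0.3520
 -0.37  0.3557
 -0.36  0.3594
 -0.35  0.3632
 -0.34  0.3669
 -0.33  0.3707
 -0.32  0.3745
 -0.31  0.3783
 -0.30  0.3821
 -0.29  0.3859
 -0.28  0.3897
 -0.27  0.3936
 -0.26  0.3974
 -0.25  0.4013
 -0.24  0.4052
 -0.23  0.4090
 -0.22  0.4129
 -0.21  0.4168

11.84

T = 0.75;  σ√T = 0.1905
d₁ = [ln(245/265) + (0.05 − 0.031 + ½·0.22²)·0.75] / (σ√T) = (-0.0785 + 0.0324) / 0.1905 = -0.2418 which rounds to -0.24
d₂ = -0.2418 − 0.1905 = -0.4323 which rounds to -0.43
e^(−qT) = e^(−0.031·0.75) = 0.9770;  e^(−rT) = e^(−0.05·0.75) = 0.9632
C = 245·0.9770·N(-0.24) − 265·0.9632·N(-0.43) = 245·0.9770·0.4052 − 265·0.9632·0.3336 = 96.9907 − 85.1507 = 11.8400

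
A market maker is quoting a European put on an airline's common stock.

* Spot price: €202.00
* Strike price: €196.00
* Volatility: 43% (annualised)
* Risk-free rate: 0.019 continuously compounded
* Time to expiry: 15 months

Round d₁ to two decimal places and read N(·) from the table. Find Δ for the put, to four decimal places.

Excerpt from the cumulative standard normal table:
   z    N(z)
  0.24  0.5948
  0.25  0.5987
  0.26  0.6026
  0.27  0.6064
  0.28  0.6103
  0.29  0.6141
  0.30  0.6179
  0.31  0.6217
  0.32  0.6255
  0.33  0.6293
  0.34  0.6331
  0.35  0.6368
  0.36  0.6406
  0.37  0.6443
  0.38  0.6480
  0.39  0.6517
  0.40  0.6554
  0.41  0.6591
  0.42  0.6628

σ√T = 0.43·√1.25 = 0.4808
d₁ = [ln(202/196) + (0.019 + ½·0.43²)·1.25] / (σ√T) = (0.0302 + 0.1393) / 0.4808 = 0.3525 → 0.35
N(d₁) = N(0.35) = 0.6368
Δ_put = N(d₁) − 1 = 0.6368 − 1 = -0.3632

-0.3632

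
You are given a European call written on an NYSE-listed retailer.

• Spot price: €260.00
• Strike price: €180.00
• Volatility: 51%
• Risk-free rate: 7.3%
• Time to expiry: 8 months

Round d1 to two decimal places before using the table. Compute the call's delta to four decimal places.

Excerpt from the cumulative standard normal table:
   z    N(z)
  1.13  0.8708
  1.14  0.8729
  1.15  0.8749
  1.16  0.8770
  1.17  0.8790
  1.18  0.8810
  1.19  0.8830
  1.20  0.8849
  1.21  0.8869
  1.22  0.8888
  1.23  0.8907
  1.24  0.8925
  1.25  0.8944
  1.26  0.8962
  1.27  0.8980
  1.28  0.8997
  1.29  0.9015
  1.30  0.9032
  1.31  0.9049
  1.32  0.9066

0.8869

σ√T = 0.51·√0.6667 = 0.4164
d₁ = [ln(260/180) + (0.073 + 0.51²/2)·0.6667] / 0.4164 = [0.3677 + 0.1354] / 0.4164 = 1.2082 ⇒ 1.21
N(d₁) = N(1.21) = 0.8869
Δ_call = N(d₁) = 0.8869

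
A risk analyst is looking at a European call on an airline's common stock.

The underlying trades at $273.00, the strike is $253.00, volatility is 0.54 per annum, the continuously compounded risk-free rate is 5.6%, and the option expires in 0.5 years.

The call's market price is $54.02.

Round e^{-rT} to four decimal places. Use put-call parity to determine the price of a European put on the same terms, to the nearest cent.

exp(−rT) = exp(−0.056·0.5) = 0.9724
Put-call parity: C − P = S − K·e^(−rT) = 273 − 253·0.9724 = 273 − 246.0172 = 26.9828
P = C − (C − P) = 54.02 − (26.9828) = 27.0372

$27.04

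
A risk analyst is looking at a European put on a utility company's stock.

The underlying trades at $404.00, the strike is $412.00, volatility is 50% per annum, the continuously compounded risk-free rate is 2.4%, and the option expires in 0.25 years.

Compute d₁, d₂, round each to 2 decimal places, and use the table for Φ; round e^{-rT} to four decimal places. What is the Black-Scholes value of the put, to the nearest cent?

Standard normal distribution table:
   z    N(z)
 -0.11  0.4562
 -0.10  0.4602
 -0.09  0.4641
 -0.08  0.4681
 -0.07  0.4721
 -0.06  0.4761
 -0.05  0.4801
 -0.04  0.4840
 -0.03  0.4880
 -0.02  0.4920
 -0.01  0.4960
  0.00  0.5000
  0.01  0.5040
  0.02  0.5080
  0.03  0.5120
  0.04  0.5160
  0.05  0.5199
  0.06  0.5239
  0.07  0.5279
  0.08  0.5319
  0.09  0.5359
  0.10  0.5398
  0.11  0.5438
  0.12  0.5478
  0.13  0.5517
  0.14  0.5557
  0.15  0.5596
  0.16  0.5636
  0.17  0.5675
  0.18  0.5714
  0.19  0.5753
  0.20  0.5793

T = 0.25;  σ√T = 0.2500
d₁ = [ln(404/412) + (0.024 + 0.5²/2)·0.25] / 0.2500 = [-0.0196 + 0.0372] / 0.2500 = 0.0706 which rounds to 0.07
d₂ = d₁ − σ√T = 0.0706 − 0.2500 = -0.1794 which rounds to -0.18
exp(−rT) = exp(−0.024·0.25) = 0.9940
P = 412·0.9940·N(0.18) − 404·N(-0.07) = 412·0.9940·0.5714 − 404·0.4721 = 234.0043 − 190.7284 = 43.2759

$43.28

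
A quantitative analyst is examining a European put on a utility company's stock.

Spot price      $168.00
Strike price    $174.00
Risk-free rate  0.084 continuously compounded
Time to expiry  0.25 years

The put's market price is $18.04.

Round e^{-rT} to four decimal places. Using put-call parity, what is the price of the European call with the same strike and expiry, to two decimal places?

exp(−rT) = exp(−0.084·0.25) = 0.9792
Put-call parity: C − P = S − K·e^(−rT) = 168 − 174·0.9792 = 168 − 170.3808 = -2.3808
C = P + (C − P) = 18.04 + (-2.3808) = 15.6592

$15.66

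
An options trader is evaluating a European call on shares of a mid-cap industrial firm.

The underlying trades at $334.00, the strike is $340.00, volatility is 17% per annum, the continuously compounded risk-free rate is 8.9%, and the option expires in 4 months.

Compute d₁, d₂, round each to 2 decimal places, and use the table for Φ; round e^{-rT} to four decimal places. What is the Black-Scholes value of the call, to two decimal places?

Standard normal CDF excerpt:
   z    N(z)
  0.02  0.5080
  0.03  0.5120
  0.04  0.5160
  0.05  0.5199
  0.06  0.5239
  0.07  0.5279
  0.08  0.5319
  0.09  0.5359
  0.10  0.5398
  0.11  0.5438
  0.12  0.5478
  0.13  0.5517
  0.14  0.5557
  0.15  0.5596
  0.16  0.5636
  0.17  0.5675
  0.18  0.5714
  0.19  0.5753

σ√T = 0.17·√0.3333 = 0.0981
d₁ = [ln(334/340) + (0.089 + ½·0.17²)·0.3333] / (σ√T) = (-0.0178 + 0.0345) / 0.0981 = 0.1699 which rounds to 0.17
d₂ = 0.1699 − 0.0981 = 0.0718 which rounds to 0.07
e^(−rT) = e^(−0.089·0.3333) = 0.9708
C = 334·N(0.17) − 340·0.9708·N(0.07) = 334·0.5675 − 340·0.9708·0.5279 = 189.5450 − 174.2450 = 15.3000

$15.30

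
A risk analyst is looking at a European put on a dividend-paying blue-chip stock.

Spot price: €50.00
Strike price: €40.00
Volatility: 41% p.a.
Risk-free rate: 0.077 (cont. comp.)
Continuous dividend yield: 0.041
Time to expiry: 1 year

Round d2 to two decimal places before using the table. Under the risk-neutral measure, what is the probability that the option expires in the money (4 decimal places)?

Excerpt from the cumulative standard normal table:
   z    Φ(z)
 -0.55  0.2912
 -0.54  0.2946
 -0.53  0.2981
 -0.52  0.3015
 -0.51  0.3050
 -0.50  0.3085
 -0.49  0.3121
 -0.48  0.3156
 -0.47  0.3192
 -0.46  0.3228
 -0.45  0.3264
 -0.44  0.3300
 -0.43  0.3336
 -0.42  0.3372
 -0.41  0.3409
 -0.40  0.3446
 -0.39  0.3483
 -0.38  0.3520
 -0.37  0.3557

0.3336

σ√T = 0.41·√1 = 0.4100
d₁ = [ln(50/40) + (0.077 − 0.041 + 0.41²/2)·1] / 0.4100 = [0.2231 + 0.1200] / 0.4100 = 0.8371 ⇒ 0.84
d₂ = d₁ − σ√T = 0.8371 − 0.4100 = 0.4271 ⇒ 0.43
Risk-neutral Pr[S_T < K] = N(−d₂) = N(-0.43) = 0.3336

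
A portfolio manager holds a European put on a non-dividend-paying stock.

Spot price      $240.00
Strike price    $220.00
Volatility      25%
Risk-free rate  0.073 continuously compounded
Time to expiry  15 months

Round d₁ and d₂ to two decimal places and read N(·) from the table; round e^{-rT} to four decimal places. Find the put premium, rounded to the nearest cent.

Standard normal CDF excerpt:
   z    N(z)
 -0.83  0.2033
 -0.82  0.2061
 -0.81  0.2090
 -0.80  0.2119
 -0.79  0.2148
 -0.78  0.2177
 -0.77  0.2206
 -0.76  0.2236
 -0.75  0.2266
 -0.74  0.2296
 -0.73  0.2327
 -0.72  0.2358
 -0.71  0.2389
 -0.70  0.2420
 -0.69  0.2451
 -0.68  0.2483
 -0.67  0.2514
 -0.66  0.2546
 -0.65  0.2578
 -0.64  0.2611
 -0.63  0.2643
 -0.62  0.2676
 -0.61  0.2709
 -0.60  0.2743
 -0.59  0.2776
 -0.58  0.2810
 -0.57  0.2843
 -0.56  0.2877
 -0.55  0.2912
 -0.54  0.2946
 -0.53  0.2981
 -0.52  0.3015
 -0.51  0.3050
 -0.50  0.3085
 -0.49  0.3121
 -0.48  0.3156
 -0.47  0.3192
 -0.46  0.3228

σ√T = 0.25 × 1.1180 = 0.2795
d₁ = [ln(240/220) + (0.073 + 0.25²/2)·1.25] / 0.2795 = [0.0870 + 0.1303] / 0.2795 = 0.7775 ⇒ 0.78
d₂ = d₁ − σ√T = 0.7775 − 0.2795 = 0.4980 ⇒ 0.50
e^(−rT) = e^(−0.073·1.25) = 0.9128
P = 220·0.9128·N(-0.50) − 240·N(-0.78) = 220·0.9128·0.3085 − 240·0.2177 = 61.9517 − 52.2480 = 9.7037

$9.70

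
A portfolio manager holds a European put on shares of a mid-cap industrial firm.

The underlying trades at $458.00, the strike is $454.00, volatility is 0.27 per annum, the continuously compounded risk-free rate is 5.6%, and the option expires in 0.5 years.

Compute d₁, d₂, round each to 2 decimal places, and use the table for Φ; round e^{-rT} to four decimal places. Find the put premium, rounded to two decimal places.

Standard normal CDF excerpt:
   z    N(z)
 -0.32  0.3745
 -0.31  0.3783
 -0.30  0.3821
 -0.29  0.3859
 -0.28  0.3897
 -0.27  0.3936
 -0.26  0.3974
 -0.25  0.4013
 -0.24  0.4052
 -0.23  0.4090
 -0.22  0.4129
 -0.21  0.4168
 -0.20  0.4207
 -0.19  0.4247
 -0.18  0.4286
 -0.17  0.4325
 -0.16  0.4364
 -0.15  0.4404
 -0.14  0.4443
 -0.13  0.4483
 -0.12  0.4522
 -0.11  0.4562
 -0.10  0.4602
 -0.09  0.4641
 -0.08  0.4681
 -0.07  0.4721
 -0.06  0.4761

σ√T = 0.27 × 0.7071 = 0.1909
d₁ = [ln(458/454) + (0.056 + 0.27²/2)·0.5] / 0.1909 = [0.0088 + 0.0462] / 0.1909 = 0.2881 ⇒ 0.29
d₂ = d₁ − σ√T = 0.2881 − 0.1909 = 0.0971 ⇒ 0.10
exp(−rT) = exp(−0.056·0.5) = 0.9724
P = 454·0.9724·N(-0.10) − 458·N(-0.29) = 454·0.9724·0.4602 − 458·0.3859 = 203.1643 − 176.7422 = 26.4221

$26.42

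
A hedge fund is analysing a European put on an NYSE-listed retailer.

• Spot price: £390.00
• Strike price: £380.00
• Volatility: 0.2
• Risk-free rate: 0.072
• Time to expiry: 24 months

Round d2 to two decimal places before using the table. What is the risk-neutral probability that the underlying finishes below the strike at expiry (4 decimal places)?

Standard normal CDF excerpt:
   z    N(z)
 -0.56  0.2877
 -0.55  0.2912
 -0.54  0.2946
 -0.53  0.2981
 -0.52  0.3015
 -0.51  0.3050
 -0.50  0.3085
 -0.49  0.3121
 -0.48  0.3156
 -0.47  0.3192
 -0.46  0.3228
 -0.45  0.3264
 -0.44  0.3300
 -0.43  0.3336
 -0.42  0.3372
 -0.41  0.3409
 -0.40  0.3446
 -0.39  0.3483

σ√T = 0.2·√2 = 0.2828
d₁ = [ln(390/380) + (0.072 + 0.2²/2)·2] / 0.2828 = [0.0260 + 0.1840] / 0.2828 = 0.7424 ⇒ 0.74
d₂ = d₁ − σ√T = 0.7424 − 0.2828 = 0.4595 ⇒ 0.46
Risk-neutral Pr[S_T < K] = N(−d₂) = N(-0.46) = 0.3228

0.3228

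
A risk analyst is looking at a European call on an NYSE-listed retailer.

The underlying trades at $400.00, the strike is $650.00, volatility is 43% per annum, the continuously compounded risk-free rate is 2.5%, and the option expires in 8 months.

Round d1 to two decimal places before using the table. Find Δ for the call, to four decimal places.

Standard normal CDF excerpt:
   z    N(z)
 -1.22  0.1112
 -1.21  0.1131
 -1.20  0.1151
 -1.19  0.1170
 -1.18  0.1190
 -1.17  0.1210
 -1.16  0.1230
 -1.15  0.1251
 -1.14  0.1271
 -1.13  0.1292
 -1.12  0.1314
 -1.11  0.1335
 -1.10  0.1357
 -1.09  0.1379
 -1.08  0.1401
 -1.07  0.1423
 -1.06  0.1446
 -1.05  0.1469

σ√T = 0.43·√0.6667 = 0.3511
ln(S/K) + (r + σ²/2)T = ln(400/650) + (0.025 + 0.43²/2)·0.6667 = -0.4855 + 0.0783 = -0.4072
d₁ = -0.4072 / 0.3511 = -1.1598 → -1.16
N(d₁) = N(-1.16) = 0.1230
Δ_call = N(d₁) = 0.1230

0.1230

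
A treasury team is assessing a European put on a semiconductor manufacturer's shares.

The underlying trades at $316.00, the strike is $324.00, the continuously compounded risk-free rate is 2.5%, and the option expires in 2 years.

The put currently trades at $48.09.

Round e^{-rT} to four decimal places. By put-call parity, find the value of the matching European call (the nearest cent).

$55.90

e^(−rT) = e^(−0.025·2) = 0.9512
Put-call parity: C − P = S − K·e^(−rT) = 316 − 324·0.9512 = 316 − 308.1888 = 7.8112
C = P + (C − P) = 48.09 + (7.8112) = 55.9012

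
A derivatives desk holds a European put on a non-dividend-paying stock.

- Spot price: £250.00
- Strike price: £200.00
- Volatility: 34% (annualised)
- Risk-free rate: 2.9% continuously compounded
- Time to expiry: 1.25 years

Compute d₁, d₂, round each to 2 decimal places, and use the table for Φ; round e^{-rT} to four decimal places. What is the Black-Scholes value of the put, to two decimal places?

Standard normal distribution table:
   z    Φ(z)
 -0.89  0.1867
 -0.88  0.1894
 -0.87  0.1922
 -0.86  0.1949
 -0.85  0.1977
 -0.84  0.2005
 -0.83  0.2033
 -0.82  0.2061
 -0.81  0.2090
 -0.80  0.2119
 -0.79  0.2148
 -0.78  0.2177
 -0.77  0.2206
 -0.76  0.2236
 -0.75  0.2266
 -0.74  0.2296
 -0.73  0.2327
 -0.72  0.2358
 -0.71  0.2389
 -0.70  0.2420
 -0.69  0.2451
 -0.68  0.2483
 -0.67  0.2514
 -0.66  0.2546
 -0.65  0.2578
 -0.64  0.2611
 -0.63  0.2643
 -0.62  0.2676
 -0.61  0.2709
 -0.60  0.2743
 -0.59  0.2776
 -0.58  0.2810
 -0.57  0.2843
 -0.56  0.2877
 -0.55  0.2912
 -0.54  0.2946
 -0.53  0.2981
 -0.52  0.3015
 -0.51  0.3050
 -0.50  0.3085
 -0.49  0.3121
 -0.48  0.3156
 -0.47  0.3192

σ√T = 0.34·√1.25 = 0.3801
d₁ = [ln(250/200) + (0.029 + 0.34²/2)·1.25] / 0.3801 = [0.2231 + 0.1085] / 0.3801 = 0.8724 which rounds to 0.87
d₂ = d₁ − σ√T = 0.8724 − 0.3801 = 0.4923 which rounds to 0.49
exp(−rT) = exp(−0.029·1.25) = 0.9644
N(−d₂) = N(-0.49) = 0.3121;  N(−d₁) = N(-0.87) = 0.1922
P = 200·0.9644·0.3121 − 250·0.1922 = 60.1978 − 48.0500 = 12.1478

£12.15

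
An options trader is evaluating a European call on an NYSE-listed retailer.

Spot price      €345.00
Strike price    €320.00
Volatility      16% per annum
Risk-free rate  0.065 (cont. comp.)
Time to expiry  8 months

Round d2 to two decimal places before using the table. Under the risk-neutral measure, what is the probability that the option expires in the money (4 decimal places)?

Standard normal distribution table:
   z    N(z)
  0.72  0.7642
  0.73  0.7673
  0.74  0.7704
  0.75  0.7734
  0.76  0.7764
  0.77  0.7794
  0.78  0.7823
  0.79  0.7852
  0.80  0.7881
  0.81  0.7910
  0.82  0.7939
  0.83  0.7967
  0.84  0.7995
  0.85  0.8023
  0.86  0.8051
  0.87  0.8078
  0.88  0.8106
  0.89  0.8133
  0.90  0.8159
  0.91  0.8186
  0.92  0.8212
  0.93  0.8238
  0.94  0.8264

T = 0.6667;  σ√T = 0.1306
d₁ = [ln(345/320) + (0.065 + ½·0.16²)·0.6667] / (σ√T) = (0.0752 + 0.0519) / 0.1306 = 0.9728 which rounds to 0.97
d₂ = 0.9728 − 0.1306 = 0.8422 which rounds to 0.84
Pr(exercise) under Q = N(d₂) = 0.7995

0.7995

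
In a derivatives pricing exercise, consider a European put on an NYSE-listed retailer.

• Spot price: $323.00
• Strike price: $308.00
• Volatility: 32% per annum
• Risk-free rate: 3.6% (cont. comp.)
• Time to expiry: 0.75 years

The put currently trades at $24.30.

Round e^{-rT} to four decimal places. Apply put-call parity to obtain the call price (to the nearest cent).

$47.49

exp(−rT) = exp(−0.036·0.75) = 0.9734
Put-call parity: C − P = S − K·e^(−rT) = 323 − 308·0.9734 = 323 − 299.8072 = 23.1928
C = P + (C − P) = 24.30 + (23.1928) = 47.4928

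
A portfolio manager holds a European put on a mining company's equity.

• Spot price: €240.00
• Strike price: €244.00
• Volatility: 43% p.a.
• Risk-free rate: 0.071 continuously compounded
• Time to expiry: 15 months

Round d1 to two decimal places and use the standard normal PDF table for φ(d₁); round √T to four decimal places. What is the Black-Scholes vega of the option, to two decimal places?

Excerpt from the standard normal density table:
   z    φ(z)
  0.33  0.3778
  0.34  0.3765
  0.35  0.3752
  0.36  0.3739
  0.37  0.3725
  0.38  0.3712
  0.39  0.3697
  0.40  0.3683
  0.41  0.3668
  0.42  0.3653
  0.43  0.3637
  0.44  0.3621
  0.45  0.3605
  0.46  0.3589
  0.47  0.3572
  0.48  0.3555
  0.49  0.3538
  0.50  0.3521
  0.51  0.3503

σ√T = 0.43·√1.25 = 0.4808
d₁ = [ln(240/244) + (0.071 + 0.43²/2)·1.25] / 0.4808 = [-0.0165 + 0.2043] / 0.4808 = 0.3906 → 0.39
√T = √1.25 = 1.1180
φ(d₁) = φ(0.39) = 0.3697
vega = S·φ(d₁)·√T = 240·0.3697·1.1180 = 99.1979

99.20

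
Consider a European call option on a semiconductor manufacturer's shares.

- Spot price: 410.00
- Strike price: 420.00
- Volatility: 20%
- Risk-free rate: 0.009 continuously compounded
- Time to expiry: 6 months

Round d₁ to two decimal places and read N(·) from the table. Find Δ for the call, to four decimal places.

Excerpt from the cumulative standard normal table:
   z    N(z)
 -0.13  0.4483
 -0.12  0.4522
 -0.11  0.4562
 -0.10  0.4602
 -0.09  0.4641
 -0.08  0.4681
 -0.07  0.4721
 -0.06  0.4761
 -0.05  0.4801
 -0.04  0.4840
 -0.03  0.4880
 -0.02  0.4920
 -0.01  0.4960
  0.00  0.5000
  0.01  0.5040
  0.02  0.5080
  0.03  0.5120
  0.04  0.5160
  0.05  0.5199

0.4721

σ√T = 0.2·√0.5 = 0.1414
d₁ = [ln(410/420) + (0.009 + 0.2²/2)·0.5] / 0.1414 = [-0.0241 + 0.0145] / 0.1414 = -0.0679 ⇒ -0.07
N(d₁) = N(-0.07) = 0.4721
Δ_call = N(d₁) = 0.4721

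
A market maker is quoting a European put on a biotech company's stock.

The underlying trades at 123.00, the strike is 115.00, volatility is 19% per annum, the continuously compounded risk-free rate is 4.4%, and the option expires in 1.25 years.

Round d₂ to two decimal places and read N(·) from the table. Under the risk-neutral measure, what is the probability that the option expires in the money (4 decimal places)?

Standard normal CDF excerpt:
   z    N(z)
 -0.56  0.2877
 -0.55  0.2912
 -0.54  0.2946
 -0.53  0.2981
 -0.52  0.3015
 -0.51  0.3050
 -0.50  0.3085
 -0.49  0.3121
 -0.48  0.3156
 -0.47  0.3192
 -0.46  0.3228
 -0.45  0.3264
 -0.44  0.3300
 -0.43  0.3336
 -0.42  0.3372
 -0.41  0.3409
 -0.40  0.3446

0.3192

σ√T = 0.19 × 1.1180 = 0.2124
d₁ = [ln(123/115) + (0.044 + 0.19²/2)·1.25] / 0.2124 = [0.0673 + 0.0776] / 0.2124 = 0.6817 ⇒ 0.68
d₂ = d₁ − σ√T = 0.6817 − 0.2124 = 0.4693 ⇒ 0.47
Risk-neutral Pr[S_T < K] = N(−d₂) = N(-0.47) = 0.3192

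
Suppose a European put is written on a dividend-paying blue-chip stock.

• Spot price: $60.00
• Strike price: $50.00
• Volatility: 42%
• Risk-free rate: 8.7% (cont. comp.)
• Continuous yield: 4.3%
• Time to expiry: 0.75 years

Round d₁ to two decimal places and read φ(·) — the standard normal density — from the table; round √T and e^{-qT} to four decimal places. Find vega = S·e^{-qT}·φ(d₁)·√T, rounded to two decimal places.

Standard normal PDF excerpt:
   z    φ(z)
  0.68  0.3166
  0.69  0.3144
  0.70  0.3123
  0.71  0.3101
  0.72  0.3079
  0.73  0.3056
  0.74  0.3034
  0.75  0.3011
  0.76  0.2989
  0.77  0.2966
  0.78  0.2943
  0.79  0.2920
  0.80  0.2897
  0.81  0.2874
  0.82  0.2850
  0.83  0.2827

14.92

σ√T = 0.42·√0.75 = 0.3637
d₁ = [ln(60/50) + (0.087 − 0.043 + ½·0.42²)·0.75] / (σ√T) = (0.1823 + 0.0991) / 0.3637 = 0.7738 which rounds to 0.77
√T = √0.75 = 0.8660
φ(d₁) = φ(0.77) = 0.2966
e^(−qT) = e^(−0.043·0.75) = 0.9683
vega = S·e^(−qT)·φ(d₁)·√T = 60·0.9683·0.2966·0.8660 = 14.9228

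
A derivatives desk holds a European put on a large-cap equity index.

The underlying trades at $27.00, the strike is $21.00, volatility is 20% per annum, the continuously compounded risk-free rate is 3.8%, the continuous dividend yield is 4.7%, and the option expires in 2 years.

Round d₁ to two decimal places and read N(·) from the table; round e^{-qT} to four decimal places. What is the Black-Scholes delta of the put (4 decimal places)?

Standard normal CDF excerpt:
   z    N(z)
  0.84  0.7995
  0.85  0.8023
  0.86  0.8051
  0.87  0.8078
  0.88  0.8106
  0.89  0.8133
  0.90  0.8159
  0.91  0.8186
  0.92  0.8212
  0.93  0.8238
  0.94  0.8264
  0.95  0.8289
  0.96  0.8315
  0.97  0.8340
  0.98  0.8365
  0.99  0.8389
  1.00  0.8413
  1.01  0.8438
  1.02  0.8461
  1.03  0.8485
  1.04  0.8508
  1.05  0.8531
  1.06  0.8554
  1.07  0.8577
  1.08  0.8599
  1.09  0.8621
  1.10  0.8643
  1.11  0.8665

T = 2;  σ√T = 0.2828
ln(S/K) + (r − q + σ²/2)T = ln(27/21) + (0.038 − 0.047 + 0.2²/2)·2 = 0.2513 + 0.0220 = 0.2733
d₁ = 0.2733 / 0.2828 = 0.9663 ⇒ 0.97
N(d₁) = N(0.97) = 0.8340
Δ_put = exp(−qT)·(N(d₁) − 1) = 0.9103·(0.8340 − 1) = -0.1511

-0.1511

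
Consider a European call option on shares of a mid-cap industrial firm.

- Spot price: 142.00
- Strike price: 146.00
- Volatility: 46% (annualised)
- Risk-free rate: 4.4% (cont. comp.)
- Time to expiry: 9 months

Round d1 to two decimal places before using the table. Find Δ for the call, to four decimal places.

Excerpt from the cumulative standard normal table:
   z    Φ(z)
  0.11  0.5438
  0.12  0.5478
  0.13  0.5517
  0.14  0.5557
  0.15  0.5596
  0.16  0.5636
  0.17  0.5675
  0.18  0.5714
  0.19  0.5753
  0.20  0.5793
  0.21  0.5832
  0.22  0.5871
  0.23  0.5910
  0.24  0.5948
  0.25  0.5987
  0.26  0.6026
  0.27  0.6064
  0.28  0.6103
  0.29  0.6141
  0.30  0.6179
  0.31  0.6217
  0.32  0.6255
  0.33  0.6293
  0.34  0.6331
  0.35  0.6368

0.5832

σ√T = 0.46 × 0.8660 = 0.3984
d₁ = [ln(142/146) + (0.044 + 0.46²/2)·0.75] / 0.3984 = [-0.0278 + 0.1123] / 0.3984 = 0.2123 → 0.21
N(d₁) = N(0.21) = 0.5832
Δ_call = N(d₁) = 0.5832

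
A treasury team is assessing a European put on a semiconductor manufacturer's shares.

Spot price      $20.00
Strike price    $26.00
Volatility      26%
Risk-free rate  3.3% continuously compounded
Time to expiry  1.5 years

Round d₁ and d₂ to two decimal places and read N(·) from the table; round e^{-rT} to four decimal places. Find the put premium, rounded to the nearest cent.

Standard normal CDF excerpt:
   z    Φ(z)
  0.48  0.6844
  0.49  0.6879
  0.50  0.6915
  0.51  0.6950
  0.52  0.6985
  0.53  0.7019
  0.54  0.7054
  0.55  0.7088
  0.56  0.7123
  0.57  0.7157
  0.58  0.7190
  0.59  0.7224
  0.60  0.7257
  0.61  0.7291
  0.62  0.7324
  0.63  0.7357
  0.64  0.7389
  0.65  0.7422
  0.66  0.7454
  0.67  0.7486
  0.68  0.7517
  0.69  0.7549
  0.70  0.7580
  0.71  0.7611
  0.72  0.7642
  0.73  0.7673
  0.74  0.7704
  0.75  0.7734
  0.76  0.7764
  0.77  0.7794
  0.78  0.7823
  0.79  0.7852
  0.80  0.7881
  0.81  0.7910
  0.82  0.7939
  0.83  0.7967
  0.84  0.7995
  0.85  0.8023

σ√T = 0.26·√1.5 = 0.3184
d₁ = [ln(20/26) + (0.033 + 0.26²/2)·1.5] / 0.3184 = [-0.2624 + 0.1002] / 0.3184 = -0.5093 → -0.51
d₂ = d₁ − σ√T = -0.5093 − 0.3184 = -0.8277 → -0.83
e^(−rT) = e^(−0.033·1.5) = 0.9517
P = 26·0.9517·N(0.83) − 20·N(0.51) = 26·0.9517·0.7967 − 20·0.6950 = 19.7137 − 13.9000 = 5.8137

$5.81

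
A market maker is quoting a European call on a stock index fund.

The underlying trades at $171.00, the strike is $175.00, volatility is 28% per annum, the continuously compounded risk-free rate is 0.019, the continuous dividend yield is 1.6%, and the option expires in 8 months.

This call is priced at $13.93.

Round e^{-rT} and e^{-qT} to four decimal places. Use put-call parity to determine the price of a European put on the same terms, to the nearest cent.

e^(−qT) = e^(−0.016·0.6667) = 0.9894;  e^(−rT) = e^(−0.019·0.6667) = 0.9874
Put-call parity: C − P = S·e^(−qT) − K·e^(−rT) = 171·0.9894 − 175·0.9874 = 169.1874 − 172.7950 = -3.6076
P = C − (C − P) = 13.93 − (-3.6076) = 17.5376

$17.54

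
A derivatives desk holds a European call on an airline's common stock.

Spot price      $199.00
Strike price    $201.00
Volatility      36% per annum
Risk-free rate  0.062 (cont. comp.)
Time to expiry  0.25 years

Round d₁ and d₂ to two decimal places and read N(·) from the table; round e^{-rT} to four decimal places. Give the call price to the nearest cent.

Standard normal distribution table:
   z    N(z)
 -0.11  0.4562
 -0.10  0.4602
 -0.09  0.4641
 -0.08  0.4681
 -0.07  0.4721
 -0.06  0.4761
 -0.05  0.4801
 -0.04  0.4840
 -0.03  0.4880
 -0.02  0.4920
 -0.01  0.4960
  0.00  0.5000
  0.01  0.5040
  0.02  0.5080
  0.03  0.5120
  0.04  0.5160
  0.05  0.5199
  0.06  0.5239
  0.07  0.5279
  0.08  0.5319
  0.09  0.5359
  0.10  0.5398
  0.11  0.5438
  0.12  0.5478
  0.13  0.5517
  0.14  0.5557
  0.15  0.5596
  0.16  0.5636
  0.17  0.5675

$14.79

σ√T = 0.36 × 0.5000 = 0.1800
d₁ = [ln(199/201) + (0.062 + ½·0.36²)·0.25] / (σ√T) = (-0.0100 + 0.0317) / 0.1800 = 0.1206 which rounds to 0.12
d₂ = 0.1206 − 0.1800 = -0.0594 which rounds to -0.06
exp(−rT) = exp(−0.062·0.25) = 0.9846
C = 199·N(0.12) − 201·0.9846·N(-0.06) = 199·0.5478 − 201·0.9846·0.4761 = 109.0122 − 94.2224 = 14.7898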